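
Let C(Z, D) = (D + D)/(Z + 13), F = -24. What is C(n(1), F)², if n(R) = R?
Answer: 576/49 ≈ 11.755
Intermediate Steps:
C(Z, D) = 2*D/(13 + Z) (C(Z, D) = (2*D)/(13 + Z) = 2*D/(13 + Z))
C(n(1), F)² = (2*(-24)/(13 + 1))² = (2*(-24)/14)² = (2*(-24)*(1/14))² = (-24/7)² = 576/49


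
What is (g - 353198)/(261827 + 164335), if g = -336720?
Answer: -344959/213081 ≈ -1.6189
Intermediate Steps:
(g - 353198)/(261827 + 164335) = (-336720 - 353198)/(261827 + 164335) = -689918/426162 = -689918*1/426162 = -344959/213081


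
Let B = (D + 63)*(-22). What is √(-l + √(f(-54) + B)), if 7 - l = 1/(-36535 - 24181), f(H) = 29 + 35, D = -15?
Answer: √(-6451272327 + 3686432656*I*√62)/30358 ≈ 3.5542 + 4.4308*I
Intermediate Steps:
f(H) = 64
l = 425013/60716 (l = 7 - 1/(-36535 - 24181) = 7 - 1/(-60716) = 7 - 1*(-1/60716) = 7 + 1/60716 = 425013/60716 ≈ 7.0000)
B = -1056 (B = (-15 + 63)*(-22) = 48*(-22) = -1056)
√(-l + √(f(-54) + B)) = √(-1*425013/60716 + √(64 - 1056)) = √(-425013/60716 + √(-992)) = √(-425013/60716 + 4*I*√62)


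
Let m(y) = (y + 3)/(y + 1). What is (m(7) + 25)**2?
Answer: 11025/16 ≈ 689.06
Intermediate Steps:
m(y) = (3 + y)/(1 + y)
(m(7) + 25)**2 = ((3 + 7)/(1 + 7) + 25)**2 = (10/8 + 25)**2 = ((1/8)*10 + 25)**2 = (5/4 + 25)**2 = (105/4)**2 = 11025/16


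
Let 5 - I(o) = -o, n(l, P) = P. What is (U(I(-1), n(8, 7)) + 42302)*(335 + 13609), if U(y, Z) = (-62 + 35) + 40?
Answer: 590040360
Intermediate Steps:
I(o) = 5 + o (I(o) = 5 - (-1)*o = 5 + o)
U(y, Z) = 13 (U(y, Z) = -27 + 40 = 13)
(U(I(-1), n(8, 7)) + 42302)*(335 + 13609) = (13 + 42302)*(335 + 13609) = 42315*13944 = 590040360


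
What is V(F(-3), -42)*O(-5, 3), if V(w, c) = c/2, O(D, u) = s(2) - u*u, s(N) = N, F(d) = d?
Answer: 147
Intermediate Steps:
O(D, u) = 2 - u² (O(D, u) = 2 - u*u = 2 - u²)
V(w, c) = c/2 (V(w, c) = c*(½) = c/2)
V(F(-3), -42)*O(-5, 3) = ((½)*(-42))*(2 - 1*3²) = -21*(2 - 1*9) = -21*(2 - 9) = -21*(-7) = 147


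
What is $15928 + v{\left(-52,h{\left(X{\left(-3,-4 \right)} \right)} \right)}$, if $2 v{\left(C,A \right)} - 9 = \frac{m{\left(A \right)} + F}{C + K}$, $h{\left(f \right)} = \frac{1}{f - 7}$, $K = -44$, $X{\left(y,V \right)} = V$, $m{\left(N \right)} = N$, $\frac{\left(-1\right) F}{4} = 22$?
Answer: $\frac{11216803}{704} \approx 15933.0$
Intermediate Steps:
$F = -88$ ($F = \left(-4\right) 22 = -88$)
$h{\left(f \right)} = \frac{1}{-7 + f}$
$v{\left(C,A \right)} = \frac{9}{2} + \frac{-88 + A}{2 \left(-44 + C\right)}$ ($v{\left(C,A \right)} = \frac{9}{2} + \frac{\left(A - 88\right) \frac{1}{C - 44}}{2} = \frac{9}{2} + \frac{\left(-88 + A\right) \frac{1}{-44 + C}}{2} = \frac{9}{2} + \frac{\frac{1}{-44 + C} \left(-88 + A\right)}{2} = \frac{9}{2} + \frac{-88 + A}{2 \left(-44 + C\right)}$)
$15928 + v{\left(-52,h{\left(X{\left(-3,-4 \right)} \right)} \right)} = 15928 + \frac{-484 + \frac{1}{-7 - 4} + 9 \left(-52\right)}{2 \left(-44 - 52\right)} = 15928 + \frac{-484 + \frac{1}{-11} - 468}{2 \left(-96\right)} = 15928 + \frac{1}{2} \left(- \frac{1}{96}\right) \left(-484 - \frac{1}{11} - 468\right) = 15928 + \frac{1}{2} \left(- \frac{1}{96}\right) \left(- \frac{10473}{11}\right) = 15928 + \frac{3491}{704} = \frac{11216803}{704}$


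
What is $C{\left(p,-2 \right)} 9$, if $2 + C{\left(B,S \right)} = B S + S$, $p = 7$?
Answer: $-162$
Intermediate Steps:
$C{\left(B,S \right)} = -2 + S + B S$ ($C{\left(B,S \right)} = -2 + \left(B S + S\right) = -2 + \left(S + B S\right) = -2 + S + B S$)
$C{\left(p,-2 \right)} 9 = \left(-2 - 2 + 7 \left(-2\right)\right) 9 = \left(-2 - 2 - 14\right) 9 = \left(-18\right) 9 = -162$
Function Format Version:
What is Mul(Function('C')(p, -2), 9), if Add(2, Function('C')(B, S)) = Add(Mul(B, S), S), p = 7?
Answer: -162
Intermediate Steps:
Function('C')(B, S) = Add(-2, S, Mul(B, S)) (Function('C')(B, S) = Add(-2, Add(Mul(B, S), S)) = Add(-2, Add(S, Mul(B, S))) = Add(-2, S, Mul(B, S)))
Mul(Function('C')(p, -2), 9) = Mul(Add(-2, -2, Mul(7, -2)), 9) = Mul(Add(-2, -2, -14), 9) = Mul(-18, 9) = -162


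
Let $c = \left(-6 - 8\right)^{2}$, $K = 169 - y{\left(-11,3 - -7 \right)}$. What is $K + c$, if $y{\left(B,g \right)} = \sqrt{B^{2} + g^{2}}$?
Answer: $365 - \sqrt{221} \approx 350.13$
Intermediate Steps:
$K = 169 - \sqrt{221}$ ($K = 169 - \sqrt{\left(-11\right)^{2} + \left(3 - -7\right)^{2}} = 169 - \sqrt{121 + \left(3 + 7\right)^{2}} = 169 - \sqrt{121 + 10^{2}} = 169 - \sqrt{121 + 100} = 169 - \sqrt{221} \approx 154.13$)
$c = 196$ ($c = \left(-14\right)^{2} = 196$)
$K + c = \left(169 - \sqrt{221}\right) + 196 = 365 - \sqrt{221}$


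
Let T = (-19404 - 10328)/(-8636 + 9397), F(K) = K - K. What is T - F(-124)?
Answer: -29732/761 ≈ -39.070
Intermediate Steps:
F(K) = 0
T = -29732/761 ≈ -39.070
T - F(-124) = -29732/761 - 1*0 = -29732/761 + 0 = -29732/761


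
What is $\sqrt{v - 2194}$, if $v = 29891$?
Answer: $\sqrt{27697} \approx 166.42$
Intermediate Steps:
$\sqrt{v - 2194} = \sqrt{29891 - 2194} = \sqrt{27697}$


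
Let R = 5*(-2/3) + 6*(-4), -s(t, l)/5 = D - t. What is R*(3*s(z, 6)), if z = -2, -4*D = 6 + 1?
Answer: 205/2 ≈ 102.50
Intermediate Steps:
D = -7/4 (D = -(6 + 1)/4 = -1/4*7 = -7/4 ≈ -1.7500)
s(t, l) = 35/4 + 5*t (s(t, l) = -5*(-7/4 - t) = 35/4 + 5*t)
R = -82/3 (R = 5*(-2*1/3) - 24 = 5*(-2/3) - 24 = -10/3 - 24 = -82/3 ≈ -27.333)
R*(3*s(z, 6)) = -82*(35/4 + 5*(-2)) = -82*(35/4 - 10) = -82*(-5)/4 = -82/3*(-15/4) = 205/2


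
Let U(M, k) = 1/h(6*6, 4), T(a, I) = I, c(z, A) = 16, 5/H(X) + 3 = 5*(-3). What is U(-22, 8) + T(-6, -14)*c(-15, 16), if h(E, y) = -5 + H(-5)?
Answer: -21298/95 ≈ -224.19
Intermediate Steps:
H(X) = -5/18 (H(X) = 5/(-3 + 5*(-3)) = 5/(-3 - 15) = 5/(-18) = 5*(-1/18) = -5/18)
h(E, y) = -95/18 (h(E, y) = -5 - 5/18 = -95/18)
U(M, k) = -18/95 (U(M, k) = 1/(-95/18) = -18/95)
U(-22, 8) + T(-6, -14)*c(-15, 16) = -18/95 - 14*16 = -18/95 - 224 = -21298/95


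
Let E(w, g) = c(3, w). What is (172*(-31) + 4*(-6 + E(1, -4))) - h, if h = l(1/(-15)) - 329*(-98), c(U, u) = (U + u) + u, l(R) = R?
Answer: -563669/15 ≈ -37578.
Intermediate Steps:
c(U, u) = U + 2*u
E(w, g) = 3 + 2*w
h = 483629/15 (h = 1/(-15) - 329*(-98) = -1/15 + 32242 = 483629/15 ≈ 32242.)
(172*(-31) + 4*(-6 + E(1, -4))) - h = (172*(-31) + 4*(-6 + (3 + 2*1))) - 1*483629/15 = (-5332 + 4*(-6 + (3 + 2))) - 483629/15 = (-5332 + 4*(-6 + 5)) - 483629/15 = (-5332 + 4*(-1)) - 483629/15 = (-5332 - 4) - 483629/15 = -5336 - 483629/15 = -563669/15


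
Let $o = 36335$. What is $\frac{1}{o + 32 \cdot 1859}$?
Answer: $\frac{1}{95823} \approx 1.0436 \cdot 10^{-5}$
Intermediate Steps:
$\frac{1}{o + 32 \cdot 1859} = \frac{1}{36335 + 32 \cdot 1859} = \frac{1}{36335 + 59488} = \frac{1}{95823}$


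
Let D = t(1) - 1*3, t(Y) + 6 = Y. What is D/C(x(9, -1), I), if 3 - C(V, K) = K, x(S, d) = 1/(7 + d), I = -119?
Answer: -4/61 ≈ -0.065574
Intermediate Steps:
t(Y) = -6 + Y
C(V, K) = 3 - K
D = -8 (D = (-6 + 1) - 1*3 = -5 - 3 = -8)
D/C(x(9, -1), I) = -8/(3 - 1*(-119)) = -8/(3 + 119) = -8/122 = (1/122)*(-8) = -4/61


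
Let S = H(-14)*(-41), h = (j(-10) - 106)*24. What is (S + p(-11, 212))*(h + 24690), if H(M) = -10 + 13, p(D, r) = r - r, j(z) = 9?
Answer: -2750526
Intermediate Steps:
p(D, r) = 0
H(M) = 3
h = -2328 (h = (9 - 106)*24 = -97*24 = -2328)
S = -123 (S = 3*(-41) = -123)
(S + p(-11, 212))*(h + 24690) = (-123 + 0)*(-2328 + 24690) = -123*22362 = -2750526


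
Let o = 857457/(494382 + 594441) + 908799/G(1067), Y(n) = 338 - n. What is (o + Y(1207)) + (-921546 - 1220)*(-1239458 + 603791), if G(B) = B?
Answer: 227154686446201081223/387258047 ≈ 5.8657e+11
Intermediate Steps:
o = 330145386732/387258047 (o = 857457/(494382 + 594441) + 908799/1067 = 857457/1088823 + 908799*(1/1067) = 857457*(1/1088823) + 908799/1067 = 285819/362941 + 908799/1067 = 330145386732/387258047 ≈ 852.52)
(o + Y(1207)) + (-921546 - 1220)*(-1239458 + 603791) = (330145386732/387258047 + (338 - 1*1207)) + (-921546 - 1220)*(-1239458 + 603791) = (330145386732/387258047 + (338 - 1207)) - 922766*(-635667) = (330145386732/387258047 - 869) + 586571894922 = -6381856111/387258047 + 586571894922 = 227154686446201081223/387258047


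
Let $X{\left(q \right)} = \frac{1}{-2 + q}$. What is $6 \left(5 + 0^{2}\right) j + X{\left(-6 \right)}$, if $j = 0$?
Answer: $- \frac{1}{8} \approx -0.125$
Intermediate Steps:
$6 \left(5 + 0^{2}\right) j + X{\left(-6 \right)} = 6 \left(5 + 0^{2}\right) 0 + \frac{1}{-2 - 6} = 6 \left(5 + 0\right) 0 + \frac{1}{-8} = 6 \cdot 5 \cdot 0 - \frac{1}{8} = 30 \cdot 0 - \frac{1}{8} = 0 - \frac{1}{8} = - \frac{1}{8}$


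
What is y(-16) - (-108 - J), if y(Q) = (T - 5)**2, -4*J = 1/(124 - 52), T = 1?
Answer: 35711/288 ≈ 124.00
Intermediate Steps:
J = -1/288 (J = -1/(4*(124 - 52)) = -1/4/72 = -1/4*1/72 = -1/288 ≈ -0.0034722)
y(Q) = 16 (y(Q) = (1 - 5)**2 = (-4)**2 = 16)
y(-16) - (-108 - J) = 16 - (-108 - 1*(-1/288)) = 16 - (-108 + 1/288) = 16 - 1*(-31103/288) = 16 + 31103/288 = 35711/288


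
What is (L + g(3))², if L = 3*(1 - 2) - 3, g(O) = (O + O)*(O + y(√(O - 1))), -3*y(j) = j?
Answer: 152 - 48*√2 ≈ 84.118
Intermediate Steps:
y(j) = -j/3
g(O) = 2*O*(O - √(-1 + O)/3) (g(O) = (O + O)*(O - √(O - 1)/3) = (2*O)*(O - √(-1 + O)/3) = 2*O*(O - √(-1 + O)/3))
L = -6 (L = 3*(-1) - 3 = -3 - 3 = -6)
(L + g(3))² = (-6 + (⅔)*3*(-√(-1 + 3) + 3*3))² = (-6 + (⅔)*3*(-√2 + 9))² = (-6 + (⅔)*3*(9 - √2))² = (-6 + (18 - 2*√2))² = (12 - 2*√2)²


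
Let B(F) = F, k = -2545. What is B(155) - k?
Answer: 2700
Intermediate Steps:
B(155) - k = 155 - 1*(-2545) = 155 + 2545 = 2700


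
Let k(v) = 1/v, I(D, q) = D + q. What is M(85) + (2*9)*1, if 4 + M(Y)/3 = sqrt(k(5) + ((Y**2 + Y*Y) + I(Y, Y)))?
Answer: 6 + 177*sqrt(105)/5 ≈ 368.74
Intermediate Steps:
k(v) = 1/v
M(Y) = -12 + 3*sqrt(1/5 + 2*Y + 2*Y**2) (M(Y) = -12 + 3*sqrt(1/5 + ((Y**2 + Y*Y) + (Y + Y))) = -12 + 3*sqrt(1/5 + ((Y**2 + Y**2) + 2*Y)) = -12 + 3*sqrt(1/5 + (2*Y**2 + 2*Y)) = -12 + 3*sqrt(1/5 + (2*Y + 2*Y**2)) = -12 + 3*sqrt(1/5 + 2*Y + 2*Y**2))
M(85) + (2*9)*1 = (-12 + 3*sqrt(5 + 50*85 + 50*85**2)/5) + (2*9)*1 = (-12 + 3*sqrt(5 + 4250 + 50*7225)/5) + 18*1 = (-12 + 3*sqrt(5 + 4250 + 361250)/5) + 18 = (-12 + 3*sqrt(365505)/5) + 18 = (-12 + 3*(59*sqrt(105))/5) + 18 = (-12 + 177*sqrt(105)/5) + 18 = 6 + 177*sqrt(105)/5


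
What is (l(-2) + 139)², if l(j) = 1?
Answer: 19600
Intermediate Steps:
(l(-2) + 139)² = (1 + 139)² = 140² = 19600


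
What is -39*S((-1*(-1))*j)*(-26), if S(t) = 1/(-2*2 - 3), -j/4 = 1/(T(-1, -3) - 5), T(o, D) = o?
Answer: -1014/7 ≈ -144.86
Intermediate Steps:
j = ⅔ (j = -4/(-1 - 5) = -4/(-6) = -4*(-⅙) = ⅔ ≈ 0.66667)
S(t) = -⅐ (S(t) = 1/(-4 - 3) = 1/(-7) = -⅐)
-39*S((-1*(-1))*j)*(-26) = -39*(-⅐)*(-26) = (39/7)*(-26) = -1014/7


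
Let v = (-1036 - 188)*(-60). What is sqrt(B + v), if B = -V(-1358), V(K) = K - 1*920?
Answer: 17*sqrt(262) ≈ 275.17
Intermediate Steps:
V(K) = -920 + K (V(K) = K - 920 = -920 + K)
v = 73440 (v = -1224*(-60) = 73440)
B = 2278 (B = -(-920 - 1358) = -1*(-2278) = 2278)
sqrt(B + v) = sqrt(2278 + 73440) = sqrt(75718) = 17*sqrt(262)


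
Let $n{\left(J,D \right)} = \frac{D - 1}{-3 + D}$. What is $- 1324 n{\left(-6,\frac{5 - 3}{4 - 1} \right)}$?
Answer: $- \frac{1324}{7} \approx -189.14$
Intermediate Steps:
$n{\left(J,D \right)} = \frac{-1 + D}{-3 + D}$
$- 1324 n{\left(-6,\frac{5 - 3}{4 - 1} \right)} = - 1324 \frac{-1 + \frac{5 - 3}{4 - 1}}{-3 + \frac{5 - 3}{4 - 1}} = - 1324 \frac{-1 + \frac{2}{3}}{-3 + \frac{2}{3}} = - 1324 \frac{1}{- \frac{7}{3}} \left(- \frac{1}{3}\right) = - 1324 \left(\left(- \frac{3}{7}\right) \left(- \frac{1}{3}\right)\right) = \left(-1324\right) \frac{1}{7} = - \frac{1324}{7}$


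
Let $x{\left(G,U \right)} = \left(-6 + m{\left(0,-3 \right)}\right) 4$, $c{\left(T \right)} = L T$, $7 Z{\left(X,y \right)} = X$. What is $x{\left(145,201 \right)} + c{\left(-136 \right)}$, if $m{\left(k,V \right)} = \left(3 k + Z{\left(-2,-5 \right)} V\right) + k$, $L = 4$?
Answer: $- \frac{3952}{7} \approx -564.57$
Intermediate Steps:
$Z{\left(X,y \right)} = \frac{X}{7}$
$m{\left(k,V \right)} = 4 k - \frac{2 V}{7}$ ($m{\left(k,V \right)} = \left(3 k + \frac{1}{7} \left(-2\right) V\right) + k = \left(3 k - \frac{2 V}{7}\right) + k = 4 k - \frac{2 V}{7}$)
$c{\left(T \right)} = 4 T$
$x{\left(G,U \right)} = - \frac{144}{7}$ ($x{\left(G,U \right)} = \left(-6 + \left(4 \cdot 0 - - \frac{6}{7}\right)\right) 4 = \left(-6 + \left(0 + \frac{6}{7}\right)\right) 4 = \left(-6 + \frac{6}{7}\right) 4 = \left(- \frac{36}{7}\right) 4 = - \frac{144}{7}$)
$x{\left(145,201 \right)} + c{\left(-136 \right)} = - \frac{144}{7} + 4 \left(-136\right) = - \frac{144}{7} - 544 = - \frac{3952}{7}$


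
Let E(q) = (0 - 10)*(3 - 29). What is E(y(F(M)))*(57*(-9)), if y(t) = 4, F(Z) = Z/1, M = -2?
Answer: -133380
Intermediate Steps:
F(Z) = Z (F(Z) = Z*1 = Z)
E(q) = 260 (E(q) = -10*(-26) = 260)
E(y(F(M)))*(57*(-9)) = 260*(57*(-9)) = 260*(-513) = -133380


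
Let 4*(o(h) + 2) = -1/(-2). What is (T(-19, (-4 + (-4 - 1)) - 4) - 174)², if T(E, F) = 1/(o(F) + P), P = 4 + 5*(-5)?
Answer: 1014422500/33489 ≈ 30291.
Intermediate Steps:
o(h) = -15/8 (o(h) = -2 + (-1/(-2))/4 = -2 + (-1*(-½))/4 = -2 + (¼)*(½) = -2 + ⅛ = -15/8)
P = -21 (P = 4 - 25 = -21)
T(E, F) = -8/183 (T(E, F) = 1/(-15/8 - 21) = 1/(-183/8) = -8/183)
(T(-19, (-4 + (-4 - 1)) - 4) - 174)² = (-8/183 - 174)² = (-31850/183)² = 1014422500/33489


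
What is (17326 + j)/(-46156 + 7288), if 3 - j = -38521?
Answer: -27925/19434 ≈ -1.4369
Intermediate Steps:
j = 38524 (j = 3 - 1*(-38521) = 3 + 38521 = 38524)
(17326 + j)/(-46156 + 7288) = (17326 + 38524)/(-46156 + 7288) = 55850/(-38868) = 55850*(-1/38868) = -27925/19434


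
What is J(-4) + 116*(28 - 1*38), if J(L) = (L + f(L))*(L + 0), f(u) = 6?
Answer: -1168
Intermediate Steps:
J(L) = L*(6 + L) (J(L) = (L + 6)*(L + 0) = (6 + L)*L = L*(6 + L))
J(-4) + 116*(28 - 1*38) = -4*(6 - 4) + 116*(28 - 1*38) = -4*2 + 116*(28 - 38) = -8 + 116*(-10) = -8 - 1160 = -1168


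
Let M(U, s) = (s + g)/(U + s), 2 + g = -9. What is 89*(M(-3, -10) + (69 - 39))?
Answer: 36579/13 ≈ 2813.8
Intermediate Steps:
g = -11 (g = -2 - 9 = -11)
M(U, s) = (-11 + s)/(U + s) (M(U, s) = (s - 11)/(U + s) = (-11 + s)/(U + s))
89*(M(-3, -10) + (69 - 39)) = 89*((-11 - 10)/(-3 - 10) + (69 - 39)) = 89*(-21/(-13) + 30) = 89*(-1/13*(-21) + 30) = 89*(21/13 + 30) = 89*(411/13) = 36579/13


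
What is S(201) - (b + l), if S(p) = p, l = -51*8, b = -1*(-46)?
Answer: 563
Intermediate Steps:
b = 46
l = -408
S(201) - (b + l) = 201 - (46 - 408) = 201 - 1*(-362) = 201 + 362 = 563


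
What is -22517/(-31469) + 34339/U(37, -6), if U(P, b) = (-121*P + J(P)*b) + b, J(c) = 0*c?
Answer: -979670280/141075527 ≈ -6.9443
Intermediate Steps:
J(c) = 0
U(P, b) = b - 121*P (U(P, b) = (-121*P + 0*b) + b = (-121*P + 0) + b = -121*P + b = b - 121*P)
-22517/(-31469) + 34339/U(37, -6) = -22517/(-31469) + 34339/(-6 - 121*37) = -22517*(-1/31469) + 34339/(-6 - 4477) = 22517/31469 + 34339/(-4483) = 22517/31469 + 34339*(-1/4483) = 22517/31469 - 34339/4483 = -979670280/141075527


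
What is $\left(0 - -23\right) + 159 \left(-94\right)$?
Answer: $-14923$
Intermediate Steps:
$\left(0 - -23\right) + 159 \left(-94\right) = \left(0 + 23\right) - 14946 = 23 - 14946 = -14923$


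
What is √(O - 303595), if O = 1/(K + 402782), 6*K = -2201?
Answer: I*√1769888048316559249/2414491 ≈ 550.99*I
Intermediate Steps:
K = -2201/6 (K = (⅙)*(-2201) = -2201/6 ≈ -366.83)
O = 6/2414491 (O = 1/(-2201/6 + 402782) = 1/(2414491/6) = 6/2414491 ≈ 2.4850e-6)
√(O - 303595) = √(6/2414491 - 303595) = √(-733027395139/2414491) = I*√1769888048316559249/2414491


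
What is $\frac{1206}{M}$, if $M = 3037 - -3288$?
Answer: $\frac{1206}{6325} \approx 0.19067$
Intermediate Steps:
$M = 6325$ ($M = 3037 + 3288 = 6325$)
$\frac{1206}{M} = \frac{1206}{6325}$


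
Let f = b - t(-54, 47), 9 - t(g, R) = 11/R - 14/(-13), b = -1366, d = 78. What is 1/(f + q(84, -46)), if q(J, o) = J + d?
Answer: -611/740342 ≈ -0.00082529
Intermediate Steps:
q(J, o) = 78 + J (q(J, o) = J + 78 = 78 + J)
t(g, R) = 103/13 - 11/R (t(g, R) = 9 - (11/R - 14/(-13)) = 9 - (11/R - 14*(-1/13)) = 9 - (11/R + 14/13) = 9 - (14/13 + 11/R) = 9 + (-14/13 - 11/R) = 103/13 - 11/R)
f = -839324/611 (f = -1366 - (103/13 - 11/47) = -1366 - 1*4698/611 = -1366 - 4698/611 = -839324/611 ≈ -1373.7)
1/(f + q(84, -46)) = 1/(-839324/611 + (78 + 84)) = 1/(-839324/611 + 162) = 1/(-740342/611) = -611/740342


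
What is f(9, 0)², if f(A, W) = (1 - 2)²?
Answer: 1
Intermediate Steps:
f(A, W) = 1 (f(A, W) = (-1)² = 1)
f(9, 0)² = 1² = 1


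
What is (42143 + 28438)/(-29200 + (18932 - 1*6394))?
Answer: -23527/5554 ≈ -4.2360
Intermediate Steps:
(42143 + 28438)/(-29200 + (18932 - 1*6394)) = 70581/(-29200 + (18932 - 6394)) = 70581/(-29200 + 12538) = 70581/(-16662) = 70581*(-1/16662) = -23527/5554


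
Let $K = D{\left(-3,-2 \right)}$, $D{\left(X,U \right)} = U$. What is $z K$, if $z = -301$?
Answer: $602$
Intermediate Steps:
$K = -2$
$z K = \left(-301\right) \left(-2\right) = 602$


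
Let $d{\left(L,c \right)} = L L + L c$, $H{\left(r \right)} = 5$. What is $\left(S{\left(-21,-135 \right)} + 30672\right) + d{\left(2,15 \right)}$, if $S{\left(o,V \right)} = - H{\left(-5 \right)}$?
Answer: $30701$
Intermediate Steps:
$S{\left(o,V \right)} = -5$ ($S{\left(o,V \right)} = \left(-1\right) 5 = -5$)
$d{\left(L,c \right)} = L^{2} + L c$
$\left(S{\left(-21,-135 \right)} + 30672\right) + d{\left(2,15 \right)} = \left(-5 + 30672\right) + 2 \left(2 + 15\right) = 30667 + 2 \cdot 17 = 30667 + 34 = 30701$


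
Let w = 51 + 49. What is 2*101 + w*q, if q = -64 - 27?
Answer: -8898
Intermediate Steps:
q = -91
w = 100
2*101 + w*q = 2*101 + 100*(-91) = 202 - 9100 = -8898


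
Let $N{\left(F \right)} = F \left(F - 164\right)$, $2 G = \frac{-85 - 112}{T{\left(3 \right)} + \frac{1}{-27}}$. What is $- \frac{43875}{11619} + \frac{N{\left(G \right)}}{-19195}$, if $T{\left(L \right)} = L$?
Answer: $- \frac{237476932401}{57671552000} \approx -4.1177$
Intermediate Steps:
$G = - \frac{5319}{160}$ ($G = \frac{\left(-85 - 112\right) \frac{1}{3 + \frac{1}{-27}}}{2} = \frac{\left(-197\right) \frac{1}{3 - \frac{1}{27}}}{2} = \frac{\left(-197\right) \frac{1}{\frac{80}{27}}}{2} = \frac{\left(-197\right) \frac{27}{80}}{2} = \frac{1}{2} \left(- \frac{5319}{80}\right) = - \frac{5319}{160} \approx -33.244$)
$N{\left(F \right)} = F \left(-164 + F\right)$
$- \frac{43875}{11619} + \frac{N{\left(G \right)}}{-19195} = - \frac{43875}{11619} + \frac{\left(- \frac{5319}{160}\right) \left(-164 - \frac{5319}{160}\right)}{-19195} = \left(-43875\right) \frac{1}{11619} + \left(- \frac{5319}{160}\right) \left(- \frac{31559}{160}\right) \left(- \frac{1}{19195}\right) = - \frac{4875}{1291} + \frac{167862321}{25600} \left(- \frac{1}{19195}\right) = - \frac{4875}{1291} - \frac{15260211}{44672000} = - \frac{237476932401}{57671552000}$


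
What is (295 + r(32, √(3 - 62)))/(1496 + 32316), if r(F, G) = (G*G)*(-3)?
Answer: 118/8453 ≈ 0.013960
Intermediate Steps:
r(F, G) = -3*G² (r(F, G) = G²*(-3) = -3*G²)
(295 + r(32, √(3 - 62)))/(1496 + 32316) = (295 - 3*(√(3 - 62))²)/(1496 + 32316) = (295 - 3*(√(-59))²)/33812 = (295 - 3*(I*√59)²)*(1/33812) = (295 - 3*(-59))*(1/33812) = (295 + 177)*(1/33812) = 472*(1/33812) = 118/8453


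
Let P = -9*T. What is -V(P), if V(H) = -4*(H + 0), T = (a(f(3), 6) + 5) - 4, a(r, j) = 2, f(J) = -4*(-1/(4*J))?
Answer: -108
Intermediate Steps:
f(J) = 1/J (f(J) = -(-1)/J = 1/J)
T = 3 (T = (2 + 5) - 4 = 7 - 4 = 3)
P = -27 (P = -9*3 = -27)
V(H) = -4*H
-V(P) = -(-4)*(-27) = -1*108 = -108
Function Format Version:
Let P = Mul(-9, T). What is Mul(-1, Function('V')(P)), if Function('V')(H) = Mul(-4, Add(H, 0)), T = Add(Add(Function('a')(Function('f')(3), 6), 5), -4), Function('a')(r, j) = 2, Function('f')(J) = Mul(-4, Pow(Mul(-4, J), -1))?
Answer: -108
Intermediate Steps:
Function('f')(J) = Pow(J, -1) (Function('f')(J) = Mul(-4, Mul(Rational(-1, 4), Pow(J, -1))) = Pow(J, -1))
T = 3 (T = Add(Add(2, 5), -4) = Add(7, -4) = 3)
P = -27 (P = Mul(-9, 3) = -27)
Function('V')(H) = Mul(-4, H)
Mul(-1, Function('V')(P)) = Mul(-1, Mul(-4, -27)) = Mul(-1, 108) = -108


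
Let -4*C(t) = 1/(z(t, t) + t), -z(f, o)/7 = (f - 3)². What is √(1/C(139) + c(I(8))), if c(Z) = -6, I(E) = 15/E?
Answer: √517326 ≈ 719.25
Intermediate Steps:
z(f, o) = -7*(-3 + f)² (z(f, o) = -7*(f - 3)² = -7*(-3 + f)²)
C(t) = -1/(4*(t - 7*(-3 + t)²)) (C(t) = -1/(4*(-7*(-3 + t)² + t)) = -1/(4*(t - 7*(-3 + t)²)))
√(1/C(139) + c(I(8))) = √(1/(1/(4*(63 - 43*139 + 7*139²))) - 6) = √(1/(1/(4*(63 - 5977 + 7*19321))) - 6) = √(1/(1/(4*(63 - 5977 + 135247))) - 6) = √(1/((¼)/129333) - 6) = √(1/((¼)*(1/129333)) - 6) = √(1/(1/517332) - 6) = √(517332 - 6) = √517326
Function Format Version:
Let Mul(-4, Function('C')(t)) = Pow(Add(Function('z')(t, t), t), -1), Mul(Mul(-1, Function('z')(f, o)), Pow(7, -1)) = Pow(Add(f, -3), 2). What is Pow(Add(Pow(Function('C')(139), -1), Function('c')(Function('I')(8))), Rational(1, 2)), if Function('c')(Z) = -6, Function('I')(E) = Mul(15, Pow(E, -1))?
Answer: Pow(517326, Rational(1, 2)) ≈ 719.25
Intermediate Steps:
Function('z')(f, o) = Mul(-7, Pow(Add(-3, f), 2)) (Function('z')(f, o) = Mul(-7, Pow(Add(f, -3), 2)) = Mul(-7, Pow(Add(-3, f), 2)))
Function('C')(t) = Mul(Rational(-1, 4), Pow(Add(t, Mul(-7, Pow(Add(-3, t), 2))), -1)) (Function('C')(t) = Mul(Rational(-1, 4), Pow(Add(Mul(-7, Pow(Add(-3, t), 2)), t), -1)) = Mul(Rational(-1, 4), Pow(Add(t, Mul(-7, Pow(Add(-3, t), 2))), -1)))
Pow(Add(Pow(Function('C')(139), -1), Function('c')(Function('I')(8))), Rational(1, 2)) = Pow(Add(Pow(Mul(Rational(1, 4), Pow(Add(63, Mul(-43, 139), Mul(7, Pow(139, 2))), -1)), -1), -6), Rational(1, 2)) = Pow(Add(Pow(Mul(Rational(1, 4), Pow(Add(63, -5977, Mul(7, 19321)), -1)), -1), -6), Rational(1, 2)) = Pow(Add(Pow(Mul(Rational(1, 4), Pow(Add(63, -5977, 135247), -1)), -1), -6), Rational(1, 2)) = Pow(Add(Pow(Mul(Rational(1, 4), Pow(129333, -1)), -1), -6), Rational(1, 2)) = Pow(Add(Pow(Mul(Rational(1, 4), Rational(1, 129333)), -1), -6), Rational(1, 2)) = Pow(Add(Pow(Rational(1, 517332), -1), -6), Rational(1, 2)) = Pow(Add(517332, -6), Rational(1, 2)) = Pow(517326, Rational(1, 2))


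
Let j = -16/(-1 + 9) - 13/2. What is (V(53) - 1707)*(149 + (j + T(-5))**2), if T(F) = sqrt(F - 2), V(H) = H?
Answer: -708739/2 + 28118*I*sqrt(7) ≈ -3.5437e+5 + 74393.0*I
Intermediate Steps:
T(F) = sqrt(-2 + F)
j = -17/2 (j = -16/8 - 13*1/2 = -16*1/8 - 13/2 = -2 - 13/2 = -17/2 ≈ -8.5000)
(V(53) - 1707)*(149 + (j + T(-5))**2) = (53 - 1707)*(149 + (-17/2 + sqrt(-2 - 5))**2) = -1654*(149 + (-17/2 + sqrt(-7))**2) = -1654*(149 + (-17/2 + I*sqrt(7))**2) = -246446 - 1654*(-17/2 + I*sqrt(7))**2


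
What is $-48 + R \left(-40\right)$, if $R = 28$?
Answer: $-1168$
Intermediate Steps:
$-48 + R \left(-40\right) = -48 + 28 \left(-40\right) = -48 - 1120 = -1168$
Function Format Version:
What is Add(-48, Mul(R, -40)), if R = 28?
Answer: -1168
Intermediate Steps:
Add(-48, Mul(R, -40)) = Add(-48, Mul(28, -40)) = Add(-48, -1120) = -1168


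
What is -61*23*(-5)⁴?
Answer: -876875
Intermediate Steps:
-61*23*(-5)⁴ = -1403*625 = -876875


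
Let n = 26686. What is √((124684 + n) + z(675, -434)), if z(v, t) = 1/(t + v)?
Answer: 13*√52022019/241 ≈ 389.06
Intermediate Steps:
√((124684 + n) + z(675, -434)) = √((124684 + 26686) + 1/(-434 + 675)) = √(151370 + 1/241) = √(36480171/241) = 13*√52022019/241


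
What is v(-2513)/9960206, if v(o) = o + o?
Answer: -2513/4980103 ≈ -0.00050461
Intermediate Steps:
v(o) = 2*o
v(-2513)/9960206 = (2*(-2513))/9960206 = -5026*1/9960206 = -2513/4980103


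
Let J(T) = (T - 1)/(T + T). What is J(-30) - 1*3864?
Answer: -231809/60 ≈ -3863.5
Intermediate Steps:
J(T) = (-1 + T)/(2*T) (J(T) = (-1 + T)/((2*T)) = (-1 + T)*(1/(2*T)) = (-1 + T)/(2*T))
J(-30) - 1*3864 = (½)*(-1 - 30)/(-30) - 1*3864 = (½)*(-1/30)*(-31) - 3864 = 31/60 - 3864 = -231809/60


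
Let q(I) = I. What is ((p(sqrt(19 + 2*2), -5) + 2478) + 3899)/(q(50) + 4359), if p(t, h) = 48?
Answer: 6425/4409 ≈ 1.4572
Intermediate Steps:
((p(sqrt(19 + 2*2), -5) + 2478) + 3899)/(q(50) + 4359) = ((48 + 2478) + 3899)/(50 + 4359) = (2526 + 3899)/4409 = 6425*(1/4409) = 6425/4409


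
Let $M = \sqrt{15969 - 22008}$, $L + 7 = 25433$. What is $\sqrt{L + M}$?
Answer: $\sqrt{25426 + 3 i \sqrt{671}} \approx 159.46 + 0.244 i$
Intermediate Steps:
$L = 25426$ ($L = -7 + 25433 = 25426$)
$M = 3 i \sqrt{671}$ ($M = \sqrt{-6039} = 3 i \sqrt{671} \approx 77.711 i$)
$\sqrt{L + M} = \sqrt{25426 + 3 i \sqrt{671}}$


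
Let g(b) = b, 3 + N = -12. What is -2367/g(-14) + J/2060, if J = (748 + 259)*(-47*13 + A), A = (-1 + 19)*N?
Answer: -3772159/14420 ≈ -261.59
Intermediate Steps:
N = -15 (N = -3 - 12 = -15)
A = -270 (A = (-1 + 19)*(-15) = 18*(-15) = -270)
J = -887167 (J = (748 + 259)*(-47*13 - 270) = 1007*(-611 - 270) = 1007*(-881) = -887167)
-2367/g(-14) + J/2060 = -2367/(-14) - 887167/2060 = -2367*(-1/14) - 887167*1/2060 = 2367/14 - 887167/2060 = -3772159/14420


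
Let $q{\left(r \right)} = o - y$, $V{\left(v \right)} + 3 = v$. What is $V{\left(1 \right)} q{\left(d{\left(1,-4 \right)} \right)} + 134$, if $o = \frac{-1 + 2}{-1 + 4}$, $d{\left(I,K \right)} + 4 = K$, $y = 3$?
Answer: $\frac{418}{3} \approx 139.33$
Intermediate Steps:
$V{\left(v \right)} = -3 + v$
$d{\left(I,K \right)} = -4 + K$
$o = \frac{1}{3}$ ($o = 1 \cdot \frac{1}{3} = \frac{1}{3} \approx 0.33333$)
$q{\left(r \right)} = - \frac{8}{3}$ ($q{\left(r \right)} = \frac{1}{3} - 3 = - \frac{8}{3}$)
$V{\left(1 \right)} q{\left(d{\left(1,-4 \right)} \right)} + 134 = \left(-3 + 1\right) \left(- \frac{8}{3}\right) + 134 = \left(-2\right) \left(- \frac{8}{3}\right) + 134 = \frac{16}{3} + 134 = \frac{418}{3}$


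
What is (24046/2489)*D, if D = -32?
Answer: -769472/2489 ≈ -309.15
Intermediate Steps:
(24046/2489)*D = (24046/2489)*(-32) = -769472/2489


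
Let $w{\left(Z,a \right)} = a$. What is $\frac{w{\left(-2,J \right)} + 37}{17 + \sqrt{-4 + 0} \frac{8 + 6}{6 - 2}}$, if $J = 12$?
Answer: $\frac{833}{338} - \frac{343 i}{338} \approx 2.4645 - 1.0148 i$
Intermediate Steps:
$\frac{w{\left(-2,J \right)} + 37}{17 + \sqrt{-4 + 0} \frac{8 + 6}{6 - 2}} = \frac{12 + 37}{17 + \sqrt{-4 + 0} \frac{8 + 6}{6 - 2}} = \frac{1}{17 + \sqrt{-4} \cdot \frac{14}{4}} \cdot 49 = \frac{1}{17 + 2 i 14 \cdot \frac{1}{4}} \cdot 49 = \frac{1}{17 + 2 i \frac{7}{2}} \cdot 49 = \frac{1}{17 + 7 i} 49 = \frac{17 - 7 i}{338} \cdot 49 = \frac{49 \left(17 - 7 i\right)}{338}$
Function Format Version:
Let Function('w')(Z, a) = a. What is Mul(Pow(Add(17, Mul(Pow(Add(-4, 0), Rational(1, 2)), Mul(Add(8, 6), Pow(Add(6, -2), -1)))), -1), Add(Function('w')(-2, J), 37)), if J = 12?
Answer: Add(Rational(833, 338), Mul(Rational(-343, 338), I)) ≈ Add(2.4645, Mul(-1.0148, I))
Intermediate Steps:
Mul(Pow(Add(17, Mul(Pow(Add(-4, 0), Rational(1, 2)), Mul(Add(8, 6), Pow(Add(6, -2), -1)))), -1), Add(Function('w')(-2, J), 37)) = Mul(Pow(Add(17, Mul(Pow(Add(-4, 0), Rational(1, 2)), Mul(Add(8, 6), Pow(Add(6, -2), -1)))), -1), Add(12, 37)) = Mul(Pow(Add(17, Mul(Pow(-4, Rational(1, 2)), Mul(14, Pow(4, -1)))), -1), 49) = Mul(Pow(Add(17, Mul(Mul(2, I), Mul(14, Rational(1, 4)))), -1), 49) = Mul(Pow(Add(17, Mul(Mul(2, I), Rational(7, 2))), -1), 49) = Mul(Pow(Add(17, Mul(7, I)), -1), 49) = Mul(Mul(Rational(1, 338), Add(17, Mul(-7, I))), 49) = Mul(Rational(49, 338), Add(17, Mul(-7, I)))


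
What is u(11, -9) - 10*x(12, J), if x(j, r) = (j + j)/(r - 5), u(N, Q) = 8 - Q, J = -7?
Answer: 37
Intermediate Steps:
x(j, r) = 2*j/(-5 + r) (x(j, r) = (2*j)/(-5 + r) = 2*j/(-5 + r))
u(11, -9) - 10*x(12, J) = (8 - 1*(-9)) - 20*12/(-5 - 7) = (8 + 9) - 20*12/(-12) = 17 - 20*12*(-1)/12 = 17 - 10*(-2) = 17 + 20 = 37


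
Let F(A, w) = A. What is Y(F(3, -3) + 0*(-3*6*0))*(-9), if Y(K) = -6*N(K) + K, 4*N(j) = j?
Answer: 27/2 ≈ 13.500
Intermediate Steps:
N(j) = j/4
Y(K) = -K/2 (Y(K) = -3*K/2 + K = -K/2)
Y(F(3, -3) + 0*(-3*6*0))*(-9) = -(3 + 0*(-3*6*0))/2*(-9) = -(3 + 0*(-18*0))/2*(-9) = -(3 + 0*0)/2*(-9) = -(3 + 0)/2*(-9) = -½*3*(-9) = -3/2*(-9) = 27/2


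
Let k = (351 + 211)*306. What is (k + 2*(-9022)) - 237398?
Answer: -83470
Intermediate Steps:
k = 171972 (k = 562*306 = 171972)
(k + 2*(-9022)) - 237398 = (171972 + 2*(-9022)) - 237398 = (171972 - 18044) - 237398 = 153928 - 237398 = -83470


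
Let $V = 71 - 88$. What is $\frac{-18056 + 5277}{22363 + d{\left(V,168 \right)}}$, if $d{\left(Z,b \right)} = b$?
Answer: $- \frac{12779}{22531} \approx -0.56717$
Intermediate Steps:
$V = -17$
$\frac{-18056 + 5277}{22363 + d{\left(V,168 \right)}} = \frac{-18056 + 5277}{22363 + 168} = - \frac{12779}{22531}$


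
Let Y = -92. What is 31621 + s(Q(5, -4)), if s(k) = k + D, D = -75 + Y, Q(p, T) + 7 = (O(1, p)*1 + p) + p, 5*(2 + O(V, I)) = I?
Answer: 31456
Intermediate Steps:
O(V, I) = -2 + I/5
Q(p, T) = -9 + 11*p/5 (Q(p, T) = -7 + (((-2 + p/5)*1 + p) + p) = -7 + (((-2 + p/5) + p) + p) = -7 + ((-2 + 6*p/5) + p) = -7 + (-2 + 11*p/5) = -9 + 11*p/5)
D = -167 (D = -75 - 92 = -167)
s(k) = -167 + k (s(k) = k - 167 = -167 + k)
31621 + s(Q(5, -4)) = 31621 + (-167 + (-9 + (11/5)*5)) = 31621 + (-167 + (-9 + 11)) = 31621 + (-167 + 2) = 31621 - 165 = 31456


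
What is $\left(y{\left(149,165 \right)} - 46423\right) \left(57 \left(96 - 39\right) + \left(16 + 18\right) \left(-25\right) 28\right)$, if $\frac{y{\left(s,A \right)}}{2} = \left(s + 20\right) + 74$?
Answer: $944051287$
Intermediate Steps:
$y{\left(s,A \right)} = 188 + 2 s$ ($y{\left(s,A \right)} = 2 \left(\left(s + 20\right) + 74\right) = 2 \left(\left(20 + s\right) + 74\right) = 2 \left(94 + s\right) = 188 + 2 s$)
$\left(y{\left(149,165 \right)} - 46423\right) \left(57 \left(96 - 39\right) + \left(16 + 18\right) \left(-25\right) 28\right) = \left(\left(188 + 2 \cdot 149\right) - 46423\right) \left(57 \left(96 - 39\right) + \left(16 + 18\right) \left(-25\right) 28\right) = \left(\left(188 + 298\right) - 46423\right) \left(57 \cdot 57 + 34 \left(-25\right) 28\right) = \left(486 - 46423\right) \left(3249 - 23800\right) = - 45937 \left(3249 - 23800\right) = \left(-45937\right) \left(-20551\right) = 944051287$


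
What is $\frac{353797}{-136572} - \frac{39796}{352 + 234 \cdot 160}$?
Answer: $- \frac{1175357221}{322583064} \approx -3.6436$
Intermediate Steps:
$\frac{353797}{-136572} - \frac{39796}{352 + 234 \cdot 160} = 353797 \left(- \frac{1}{136572}\right) - \frac{39796}{352 + 37440} = - \frac{353797}{136572} - \frac{39796}{37792} = - \frac{353797}{136572} - \frac{9949}{9448} = - \frac{1175357221}{322583064}$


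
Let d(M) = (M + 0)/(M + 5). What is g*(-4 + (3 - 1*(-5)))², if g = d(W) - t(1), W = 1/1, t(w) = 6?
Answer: -280/3 ≈ -93.333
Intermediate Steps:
W = 1
d(M) = M/(5 + M)
g = -35/6 (g = 1/(5 + 1) - 1*6 = 1/6 - 6 = 1*(⅙) - 6 = ⅙ - 6 = -35/6 ≈ -5.8333)
g*(-4 + (3 - 1*(-5)))² = -35*(-4 + (3 - 1*(-5)))²/6 = -35*(-4 + (3 + 5))²/6 = -35*(-4 + 8)²/6 = -35/6*4² = -35/6*16 = -280/3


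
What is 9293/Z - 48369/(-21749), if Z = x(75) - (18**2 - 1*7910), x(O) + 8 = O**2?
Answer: 840729364/287152047 ≈ 2.9278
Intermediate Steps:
x(O) = -8 + O**2
Z = 13203 (Z = (-8 + 75**2) - (18**2 - 1*7910) = (-8 + 5625) - (324 - 7910) = 5617 - 1*(-7586) = 5617 + 7586 = 13203)
9293/Z - 48369/(-21749) = 9293/13203 - 48369/(-21749) = 9293*(1/13203) - 48369*(-1/21749) = 9293/13203 + 48369/21749 = 840729364/287152047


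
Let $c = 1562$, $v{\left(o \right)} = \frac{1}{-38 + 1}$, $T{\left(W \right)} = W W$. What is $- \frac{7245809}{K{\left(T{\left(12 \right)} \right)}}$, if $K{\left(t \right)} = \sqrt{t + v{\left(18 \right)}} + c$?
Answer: $- \frac{418764285346}{90268901} + \frac{7245809 \sqrt{197099}}{90268901} \approx -4603.4$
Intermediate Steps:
$T{\left(W \right)} = W^{2}$
$v{\left(o \right)} = - \frac{1}{37}$ ($v{\left(o \right)} = \frac{1}{-37} = - \frac{1}{37}$)
$K{\left(t \right)} = 1562 + \sqrt{- \frac{1}{37} + t}$ ($K{\left(t \right)} = \sqrt{t - \frac{1}{37}} + 1562 = \sqrt{- \frac{1}{37} + t} + 1562 = 1562 + \sqrt{- \frac{1}{37} + t}$)
$- \frac{7245809}{K{\left(T{\left(12 \right)} \right)}} = - \frac{7245809}{1562 + \frac{\sqrt{-37 + 1369 \cdot 12^{2}}}{37}} = - \frac{7245809}{1562 + \frac{\sqrt{-37 + 1369 \cdot 144}}{37}} = - \frac{7245809}{1562 + \frac{\sqrt{-37 + 197136}}{37}} = - \frac{7245809}{1562 + \frac{\sqrt{197099}}{37}}$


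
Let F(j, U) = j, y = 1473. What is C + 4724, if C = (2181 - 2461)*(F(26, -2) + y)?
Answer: -414996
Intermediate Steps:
C = -419720 (C = (2181 - 2461)*(26 + 1473) = -280*1499 = -419720)
C + 4724 = -419720 + 4724 = -414996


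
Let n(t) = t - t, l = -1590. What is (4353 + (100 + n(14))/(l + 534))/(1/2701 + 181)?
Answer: 3103900067/129064848 ≈ 24.049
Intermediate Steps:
n(t) = 0
(4353 + (100 + n(14))/(l + 534))/(1/2701 + 181) = (4353 + (100 + 0)/(-1590 + 534))/(1/2701 + 181) = (4353 + 100/(-1056))/(1/2701 + 181) = (4353 + 100*(-1/1056))/(488882/2701) = (4353 - 25/264)*(2701/488882) = (1149167/264)*(2701/488882) = 3103900067/129064848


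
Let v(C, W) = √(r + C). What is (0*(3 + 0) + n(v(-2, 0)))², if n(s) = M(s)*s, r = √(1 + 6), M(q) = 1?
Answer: -2 + √7 ≈ 0.64575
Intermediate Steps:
r = √7 ≈ 2.6458
v(C, W) = √(C + √7) (v(C, W) = √(√7 + C) = √(C + √7))
n(s) = s (n(s) = 1*s = s)
(0*(3 + 0) + n(v(-2, 0)))² = (0*(3 + 0) + √(-2 + √7))² = (0*3 + √(-2 + √7))² = (0 + √(-2 + √7))² = (√(-2 + √7))² = -2 + √7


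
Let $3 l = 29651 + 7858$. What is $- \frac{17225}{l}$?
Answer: $- \frac{17225}{12503} \approx -1.3777$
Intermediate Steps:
$l = 12503$ ($l = \frac{29651 + 7858}{3} = \frac{1}{3} \cdot 37509 = 12503$)
$- \frac{17225}{l} = - \frac{17225}{12503}$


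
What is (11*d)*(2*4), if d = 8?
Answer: 704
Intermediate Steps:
(11*d)*(2*4) = (11*8)*(2*4) = 88*8 = 704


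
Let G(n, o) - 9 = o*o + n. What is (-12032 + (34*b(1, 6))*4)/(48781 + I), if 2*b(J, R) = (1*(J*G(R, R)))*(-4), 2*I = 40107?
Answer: -51808/137669 ≈ -0.37632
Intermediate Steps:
G(n, o) = 9 + n + o**2 (G(n, o) = 9 + (o*o + n) = 9 + (o**2 + n) = 9 + (n + o**2) = 9 + n + o**2)
I = 40107/2 (I = (1/2)*40107 = 40107/2 ≈ 20054.)
b(J, R) = -2*J*(9 + R + R**2) (b(J, R) = ((1*(J*(9 + R + R**2)))*(-4))/2 = ((J*(9 + R + R**2))*(-4))/2 = (-4*J*(9 + R + R**2))/2 = -2*J*(9 + R + R**2))
(-12032 + (34*b(1, 6))*4)/(48781 + I) = (-12032 + (34*(-2*1*(9 + 6 + 6**2)))*4)/(48781 + 40107/2) = (-12032 + (34*(-2*1*(9 + 6 + 36)))*4)/(137669/2) = (-12032 + (34*(-2*1*51))*4)*(2/137669) = (-12032 + (34*(-102))*4)*(2/137669) = (-12032 - 3468*4)*(2/137669) = (-12032 - 13872)*(2/137669) = -25904*2/137669 = -51808/137669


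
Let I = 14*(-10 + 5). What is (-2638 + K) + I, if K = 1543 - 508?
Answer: -1673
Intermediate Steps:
I = -70 (I = 14*(-5) = -70)
K = 1035
(-2638 + K) + I = (-2638 + 1035) - 70 = -1603 - 70 = -1673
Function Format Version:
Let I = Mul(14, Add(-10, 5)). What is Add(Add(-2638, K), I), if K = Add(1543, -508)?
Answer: -1673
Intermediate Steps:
I = -70 (I = Mul(14, -5) = -70)
K = 1035
Add(Add(-2638, K), I) = Add(Add(-2638, 1035), -70) = Add(-1603, -70) = -1673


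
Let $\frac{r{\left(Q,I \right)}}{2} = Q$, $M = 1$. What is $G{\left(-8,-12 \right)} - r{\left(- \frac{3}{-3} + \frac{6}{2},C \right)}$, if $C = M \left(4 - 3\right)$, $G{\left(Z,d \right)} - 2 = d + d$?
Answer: $-30$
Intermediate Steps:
$G{\left(Z,d \right)} = 2 + 2 d$ ($G{\left(Z,d \right)} = 2 + \left(d + d\right) = 2 + 2 d$)
$C = 1$ ($C = 1 \left(4 - 3\right) = 1 \cdot 1 = 1$)
$r{\left(Q,I \right)} = 2 Q$
$G{\left(-8,-12 \right)} - r{\left(- \frac{3}{-3} + \frac{6}{2},C \right)} = \left(2 + 2 \left(-12\right)\right) - 2 \left(- \frac{3}{-3} + \frac{6}{2}\right) = \left(2 - 24\right) - 2 \left(\left(-3\right) \left(- \frac{1}{3}\right) + 6 \cdot \frac{1}{2}\right) = -22 - 2 \left(1 + 3\right) = -22 - 2 \cdot 4 = -22 - 8 = -30$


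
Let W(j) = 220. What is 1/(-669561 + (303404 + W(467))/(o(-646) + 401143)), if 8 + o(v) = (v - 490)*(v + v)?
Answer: -622949/417102254181 ≈ -1.4935e-6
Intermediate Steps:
o(v) = -8 + 2*v*(-490 + v) (o(v) = -8 + (v - 490)*(v + v) = -8 + (-490 + v)*(2*v) = -8 + 2*v*(-490 + v))
1/(-669561 + (303404 + W(467))/(o(-646) + 401143)) = 1/(-669561 + (303404 + 220)/((-8 - 980*(-646) + 2*(-646)**2) + 401143)) = 1/(-669561 + 303624/((-8 + 633080 + 2*417316) + 401143)) = 1/(-669561 + 303624/((-8 + 633080 + 834632) + 401143)) = 1/(-669561 + 303624/(1467704 + 401143)) = 1/(-669561 + 303624/1868847) = 1/(-669561 + 303624*(1/1868847)) = 1/(-669561 + 101208/622949) = 1/(-417102254181/622949) = -622949/417102254181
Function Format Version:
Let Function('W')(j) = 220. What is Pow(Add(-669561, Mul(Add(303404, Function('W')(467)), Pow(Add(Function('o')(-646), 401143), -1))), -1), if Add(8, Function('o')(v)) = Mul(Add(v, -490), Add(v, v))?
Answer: Rational(-622949, 417102254181) ≈ -1.4935e-6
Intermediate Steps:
Function('o')(v) = Add(-8, Mul(2, v, Add(-490, v))) (Function('o')(v) = Add(-8, Mul(Add(v, -490), Add(v, v))) = Add(-8, Mul(Add(-490, v), Mul(2, v))) = Add(-8, Mul(2, v, Add(-490, v))))
Pow(Add(-669561, Mul(Add(303404, Function('W')(467)), Pow(Add(Function('o')(-646), 401143), -1))), -1) = Pow(Add(-669561, Mul(Add(303404, 220), Pow(Add(Add(-8, Mul(-980, -646), Mul(2, Pow(-646, 2))), 401143), -1))), -1) = Pow(Add(-669561, Mul(303624, Pow(Add(Add(-8, 633080, Mul(2, 417316)), 401143), -1))), -1) = Pow(Add(-669561, Mul(303624, Pow(Add(Add(-8, 633080, 834632), 401143), -1))), -1) = Pow(Add(-669561, Mul(303624, Pow(Add(1467704, 401143), -1))), -1) = Pow(Add(-669561, Mul(303624, Pow(1868847, -1))), -1) = Pow(Add(-669561, Mul(303624, Rational(1, 1868847))), -1) = Pow(Add(-669561, Rational(101208, 622949)), -1) = Pow(Rational(-417102254181, 622949), -1) = Rational(-622949, 417102254181)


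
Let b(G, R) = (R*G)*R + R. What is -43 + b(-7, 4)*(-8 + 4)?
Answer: 389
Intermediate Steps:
b(G, R) = R + G*R² (b(G, R) = (G*R)*R + R = G*R² + R = R + G*R²)
-43 + b(-7, 4)*(-8 + 4) = -43 + (4*(1 - 7*4))*(-8 + 4) = -43 + (4*(1 - 28))*(-4) = -43 + (4*(-27))*(-4) = -43 - 108*(-4) = -43 + 432 = 389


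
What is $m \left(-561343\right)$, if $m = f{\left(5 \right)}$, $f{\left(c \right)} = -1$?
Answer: $561343$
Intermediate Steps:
$m = -1$
$m \left(-561343\right) = \left(-1\right) \left(-561343\right) = 561343$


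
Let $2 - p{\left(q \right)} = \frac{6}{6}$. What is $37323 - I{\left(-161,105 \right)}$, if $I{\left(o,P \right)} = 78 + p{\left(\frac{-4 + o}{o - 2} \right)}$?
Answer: $37244$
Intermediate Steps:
$p{\left(q \right)} = 1$ ($p{\left(q \right)} = 2 - \frac{6}{6} = 2 - 6 \cdot \frac{1}{6} = 2 - 1 = 1$)
$I{\left(o,P \right)} = 79$ ($I{\left(o,P \right)} = 78 + 1 = 79$)
$37323 - I{\left(-161,105 \right)} = 37323 - 79 = 37244$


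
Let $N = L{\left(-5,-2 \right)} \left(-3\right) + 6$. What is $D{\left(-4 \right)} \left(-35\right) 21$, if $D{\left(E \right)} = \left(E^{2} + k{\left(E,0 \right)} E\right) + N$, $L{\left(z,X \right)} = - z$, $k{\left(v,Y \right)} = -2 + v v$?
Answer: $36015$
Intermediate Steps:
$k{\left(v,Y \right)} = -2 + v^{2}$
$N = -9$ ($N = \left(-1\right) \left(-5\right) \left(-3\right) + 6 = 5 \left(-3\right) + 6 = -15 + 6 = -9$)
$D{\left(E \right)} = -9 + E^{2} + E \left(-2 + E^{2}\right)$ ($D{\left(E \right)} = \left(E^{2} + \left(-2 + E^{2}\right) E\right) - 9 = \left(E^{2} + E \left(-2 + E^{2}\right)\right) - 9 = -9 + E^{2} + E \left(-2 + E^{2}\right)$)
$D{\left(-4 \right)} \left(-35\right) 21 = \left(-9 + \left(-4\right)^{2} - 4 \left(-2 + \left(-4\right)^{2}\right)\right) \left(-35\right) 21 = \left(-9 + 16 - 4 \left(-2 + 16\right)\right) \left(-35\right) 21 = \left(-9 + 16 - 56\right) \left(-35\right) 21 = \left(-49\right) \left(-35\right) 21 = 1715 \cdot 21 = 36015$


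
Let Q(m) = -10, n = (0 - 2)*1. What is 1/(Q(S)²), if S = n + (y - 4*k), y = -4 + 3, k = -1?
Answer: 1/100 ≈ 0.010000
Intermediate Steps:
y = -1
n = -2 (n = -2*1 = -2)
S = 1 (S = -2 + (-1 - 4*(-1)) = -2 + (-1 + 4) = -2 + 3 = 1)
1/(Q(S)²) = 1/((-10)²) = 1/100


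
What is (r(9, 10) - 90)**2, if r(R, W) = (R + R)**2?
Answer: 54756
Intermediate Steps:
r(R, W) = 4*R**2 (r(R, W) = (2*R)**2 = 4*R**2)
(r(9, 10) - 90)**2 = (4*9**2 - 90)**2 = (4*81 - 90)**2 = (324 - 90)**2 = 234**2 = 54756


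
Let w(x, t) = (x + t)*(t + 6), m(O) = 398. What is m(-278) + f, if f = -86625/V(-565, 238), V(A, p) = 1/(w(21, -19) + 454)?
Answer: -37075102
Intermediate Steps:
w(x, t) = (6 + t)*(t + x) (w(x, t) = (t + x)*(6 + t) = (6 + t)*(t + x))
V(A, p) = 1/428 (V(A, p) = 1/(((-19)² + 6*(-19) + 6*21 - 19*21) + 454) = 1/((361 - 114 + 126 - 399) + 454) = 1/(-26 + 454) = 1/428)
f = -37075500 (f = -86625/1/428 = -86625*428 = -37075500)
m(-278) + f = 398 - 37075500 = -37075102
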